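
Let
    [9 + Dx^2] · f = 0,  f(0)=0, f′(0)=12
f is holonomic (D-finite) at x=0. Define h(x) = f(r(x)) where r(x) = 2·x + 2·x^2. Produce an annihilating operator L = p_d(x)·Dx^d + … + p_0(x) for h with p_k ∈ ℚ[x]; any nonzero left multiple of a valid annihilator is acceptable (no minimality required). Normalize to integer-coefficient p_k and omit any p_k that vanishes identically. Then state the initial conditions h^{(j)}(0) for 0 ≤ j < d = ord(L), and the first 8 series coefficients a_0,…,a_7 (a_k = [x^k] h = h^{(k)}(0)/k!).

L = (36 + 216·x + 432·x^2 + 288·x^3) - 2·Dx + (1 + 2·x)·Dx^2  (order 2).
h: a_k = 0, 24, 24, -144, -432, -864/5, 1152, 82944/35, …
ICs: h(0) = 0, h′(0) = 24.

f: a_k = 0, 12, 0, -18, 0, 81/10, 0, -243/140, …
h₀=f(r): pull back L_f along r ⇒ L₀.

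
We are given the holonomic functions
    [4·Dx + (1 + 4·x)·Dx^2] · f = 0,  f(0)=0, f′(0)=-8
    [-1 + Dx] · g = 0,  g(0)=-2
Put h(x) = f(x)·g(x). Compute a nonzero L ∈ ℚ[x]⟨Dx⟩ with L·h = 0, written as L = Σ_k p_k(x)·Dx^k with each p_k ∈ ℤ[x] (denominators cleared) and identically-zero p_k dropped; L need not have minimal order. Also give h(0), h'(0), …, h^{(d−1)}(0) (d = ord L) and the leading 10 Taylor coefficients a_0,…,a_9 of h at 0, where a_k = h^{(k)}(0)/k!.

L = (-3 + 4·x) + (2 - 8·x)·Dx + (1 + 4·x)·Dx^2  (order 2).
h: a_k = 0, 16, -16, 184/3, -184, 3006/5, -18238/9, 2205587/315, -1109003/45, 665269331/7560, …
ICs: h(0) = 0, h′(0) = 16.

f: a_k = 0, -8, 16, -128/3, 128, -2048/5, 4096/3, -32768/7, 16384, -524288/9, …
g: a_k = -2, -2, -1, -1/3, -1/12, -1/60, -1/360, -1/2520, -1/20160, -1/181440, …
Sym-product of L_f,L_g gives L₀ (≤ ord 2).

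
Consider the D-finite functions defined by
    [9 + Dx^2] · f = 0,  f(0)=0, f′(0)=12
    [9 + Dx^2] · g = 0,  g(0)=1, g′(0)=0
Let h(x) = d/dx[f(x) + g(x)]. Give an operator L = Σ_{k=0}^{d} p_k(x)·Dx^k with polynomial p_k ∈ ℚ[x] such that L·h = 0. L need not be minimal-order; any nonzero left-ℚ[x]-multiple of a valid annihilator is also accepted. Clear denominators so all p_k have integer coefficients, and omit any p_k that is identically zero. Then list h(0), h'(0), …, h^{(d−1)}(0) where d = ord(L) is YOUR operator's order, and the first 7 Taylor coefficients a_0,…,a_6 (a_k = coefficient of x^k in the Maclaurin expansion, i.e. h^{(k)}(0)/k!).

L = 9 + Dx^2  (order 2).
h: a_k = 12, -9, -54, 27/2, 81/2, -243/40, -243/20, …
ICs: h(0) = 12, h′(0) = -9.

f: a_k = 0, 12, 0, -18, 0, 81/10, 0, …
g: a_k = 1, 0, -9/2, 0, 27/8, 0, -81/80, …
Sum ⇒ L₀ = lclm(L_f,L_g) in ℚ(x)⟨Dx⟩.
Differentiate: ansatz ord ≤ ord L₀ ⇒ L.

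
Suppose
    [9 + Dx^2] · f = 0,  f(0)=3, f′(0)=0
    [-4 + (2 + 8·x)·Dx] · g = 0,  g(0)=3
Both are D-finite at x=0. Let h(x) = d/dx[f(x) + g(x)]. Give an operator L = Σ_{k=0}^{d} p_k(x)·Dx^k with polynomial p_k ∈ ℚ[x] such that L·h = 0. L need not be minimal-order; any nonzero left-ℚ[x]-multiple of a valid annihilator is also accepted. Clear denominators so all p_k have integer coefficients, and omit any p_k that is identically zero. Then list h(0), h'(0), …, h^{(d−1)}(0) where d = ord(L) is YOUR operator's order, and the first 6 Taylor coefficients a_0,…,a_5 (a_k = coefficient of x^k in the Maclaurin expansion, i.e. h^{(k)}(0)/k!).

L = (-414 - 432·x - 864·x^2) + (-63 - 468·x - 1296·x^2 - 1728·x^3)·Dx + (-46 - 48·x - 96·x^2)·Dx^2 + (-7 - 52·x - 144·x^2 - 192·x^3)·Dx^3  (order 3).
h: a_k = 6, -39, 36, -159/2, 420, -61209/40, …
ICs: h(0) = 6, h′(0) = -39, h′′(0) = 72.

f: a_k = 3, 0, -27/2, 0, 81/8, 0, …
g: a_k = 3, 6, -6, 12, -30, 84, …
Sum ⇒ L₀ = lclm(L_f,L_g) in ℚ(x)⟨Dx⟩.
Differentiate: ansatz ord ≤ ord L₀ ⇒ L.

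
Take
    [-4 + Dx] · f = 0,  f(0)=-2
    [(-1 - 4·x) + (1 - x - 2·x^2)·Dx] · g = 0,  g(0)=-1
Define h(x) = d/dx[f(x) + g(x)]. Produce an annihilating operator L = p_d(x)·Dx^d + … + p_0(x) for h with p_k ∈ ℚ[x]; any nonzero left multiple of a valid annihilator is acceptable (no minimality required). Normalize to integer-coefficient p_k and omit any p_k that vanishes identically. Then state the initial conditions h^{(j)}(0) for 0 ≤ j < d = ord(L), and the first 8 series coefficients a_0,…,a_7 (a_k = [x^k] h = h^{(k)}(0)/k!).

L = (12 + 240·x + 288·x^2 + 768·x^3 + 384·x^4) + (-7 - 56·x - 160·x^2 - 160·x^3 + 160·x^4 + 128·x^5)·Dx + (1 - x + 22·x^2 - 8·x^3 - 64·x^4 - 32·x^5)·Dx^2  (order 2).
h: a_k = -9, -38, -79, -388/3, -571/3, -4894/15, -28823/45, -439112/315, …
ICs: h(0) = -9, h′(0) = -38.

f: a_k = -2, -8, -16, -64/3, -64/3, -256/15, -512/45, -2048/315, …
g: a_k = -1, -1, -3, -5, -11, -21, -43, -85, …
f+g: L₀ = lclm(L_f,L_g), ord ≤ 1+1.
h=h₀': d/dx-closure on L₀ ⇒ L.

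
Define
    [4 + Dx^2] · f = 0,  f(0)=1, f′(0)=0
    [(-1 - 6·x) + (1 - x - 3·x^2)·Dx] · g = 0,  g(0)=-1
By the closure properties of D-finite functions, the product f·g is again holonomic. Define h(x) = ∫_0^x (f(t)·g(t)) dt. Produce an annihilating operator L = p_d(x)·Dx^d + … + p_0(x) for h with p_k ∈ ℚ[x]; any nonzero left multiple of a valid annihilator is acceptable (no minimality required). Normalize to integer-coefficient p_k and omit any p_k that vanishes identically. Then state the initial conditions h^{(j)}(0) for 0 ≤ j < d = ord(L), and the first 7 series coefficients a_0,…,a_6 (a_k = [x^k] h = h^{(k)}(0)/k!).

L = (2 + 4·x + 12·x^2)·Dx + (2 + 12·x)·Dx^2 + (-1 + x + 3·x^2)·Dx^3  (order 3).
h: a_k = 0, -1, -1/2, -2/3, -5/4, -7/3, -40/9, …
ICs: h(0) = 0, h′(0) = -1, h′′(0) = -1.

f: a_k = 1, 0, -2, 0, 2/3, 0, -4/45, …
g: a_k = -1, -1, -4, -7, -19, -40, -97, …
Product ⇒ symmetric product L₀, ord ≤ 2.
h=∫h₀ ⇒ L = L₀·Dx.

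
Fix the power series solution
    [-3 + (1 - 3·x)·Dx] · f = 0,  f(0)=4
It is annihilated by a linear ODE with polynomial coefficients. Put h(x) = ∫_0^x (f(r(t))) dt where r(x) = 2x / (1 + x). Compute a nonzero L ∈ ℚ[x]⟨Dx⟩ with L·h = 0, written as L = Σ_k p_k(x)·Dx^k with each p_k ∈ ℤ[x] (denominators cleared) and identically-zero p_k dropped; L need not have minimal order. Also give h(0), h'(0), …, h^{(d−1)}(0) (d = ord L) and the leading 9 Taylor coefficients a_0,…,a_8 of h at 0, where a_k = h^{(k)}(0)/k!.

f: a_k = 4, 12, 36, 108, 324, 972, 2916, 8748, 26244, …
Substitute x→r, Dx→(1/r')Dx; clear ⇒ L₀.
h=∫₀ˣh₀: take L = L₀·Dx.
L = 6·Dx + (-1 + 4·x + 5·x^2)·Dx^2  (order 2).
h: a_k = 0, 4, 12, 40, 150, 600, 2500, 75000/7, 46875, …
ICs: h(0) = 0, h′(0) = 4.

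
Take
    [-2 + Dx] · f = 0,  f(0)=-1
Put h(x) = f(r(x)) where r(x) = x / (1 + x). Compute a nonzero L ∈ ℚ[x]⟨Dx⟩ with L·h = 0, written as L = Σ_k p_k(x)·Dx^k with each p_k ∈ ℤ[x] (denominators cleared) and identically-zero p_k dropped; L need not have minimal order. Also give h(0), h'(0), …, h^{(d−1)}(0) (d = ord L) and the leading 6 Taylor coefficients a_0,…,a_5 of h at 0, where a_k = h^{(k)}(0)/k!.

f: a_k = -1, -2, -2, -4/3, -2/3, -4/15, …
h₀=f(r): pull back L_f along r ⇒ L₀.
L = -2 + (1 + 2·x + x^2)·Dx  (order 1).
h: a_k = -1, -2, 0, 2/3, -2/3, 2/5, …
ICs: h(0) = -1.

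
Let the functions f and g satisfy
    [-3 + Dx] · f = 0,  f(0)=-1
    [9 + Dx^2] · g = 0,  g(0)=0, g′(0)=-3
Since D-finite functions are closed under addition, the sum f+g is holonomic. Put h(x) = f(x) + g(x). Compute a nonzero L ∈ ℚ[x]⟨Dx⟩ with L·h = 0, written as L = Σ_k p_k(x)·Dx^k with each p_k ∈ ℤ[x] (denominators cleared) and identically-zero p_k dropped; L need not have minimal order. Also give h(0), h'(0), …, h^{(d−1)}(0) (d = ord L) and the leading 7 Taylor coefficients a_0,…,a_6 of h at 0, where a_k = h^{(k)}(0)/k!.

L = -27 + 9·Dx - 3·Dx^2 + Dx^3  (order 3).
h: a_k = -1, -6, -9/2, 0, -27/8, -81/20, -81/80, …
ICs: h(0) = -1, h′(0) = -6, h′′(0) = -9.

f: a_k = -1, -3, -9/2, -9/2, -27/8, -81/40, -81/80, …
g: a_k = 0, -3, 0, 9/2, 0, -81/40, 0, …
L₀ := lclm(L_f,L_g); ord L₀ ≤ 1+2.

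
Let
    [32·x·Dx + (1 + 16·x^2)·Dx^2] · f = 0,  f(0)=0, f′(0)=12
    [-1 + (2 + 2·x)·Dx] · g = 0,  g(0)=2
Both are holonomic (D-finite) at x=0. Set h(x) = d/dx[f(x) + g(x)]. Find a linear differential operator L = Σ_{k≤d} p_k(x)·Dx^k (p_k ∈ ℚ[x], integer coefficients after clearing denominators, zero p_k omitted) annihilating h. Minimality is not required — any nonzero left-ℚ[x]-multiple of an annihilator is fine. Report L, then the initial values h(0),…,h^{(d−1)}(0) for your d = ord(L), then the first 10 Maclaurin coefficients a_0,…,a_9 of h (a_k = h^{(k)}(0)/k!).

L = (-64 - 160·x + 3072·x^2 + 1536·x^3) + (-131 - 256·x + 5920·x^2 + 12288·x^3 + 5376·x^4)·Dx + (-2 + 126·x + 192·x^2 + 2112·x^3 + 3584·x^4 + 1536·x^5)·Dx^2  (order 2).
h: a_k = 13, -1/2, -1533/8, -5/16, 393251/128, -63/256, -50331417/1024, -429/2048, 25769810211/32768, -12155/65536, …
ICs: h(0) = 13, h′(0) = -1/2.

f: a_k = 0, 12, 0, -64, 0, 3072/5, 0, -49152/7, 0, 262144/3, …
g: a_k = 2, 1, -1/4, 1/8, -5/64, 7/128, -21/512, 33/1024, -429/16384, 715/32768, …
h₀=f+g: left-lcm gives L₀, ord ≤ 3.
h₀' ⇒ L via d/dx closure of L₀.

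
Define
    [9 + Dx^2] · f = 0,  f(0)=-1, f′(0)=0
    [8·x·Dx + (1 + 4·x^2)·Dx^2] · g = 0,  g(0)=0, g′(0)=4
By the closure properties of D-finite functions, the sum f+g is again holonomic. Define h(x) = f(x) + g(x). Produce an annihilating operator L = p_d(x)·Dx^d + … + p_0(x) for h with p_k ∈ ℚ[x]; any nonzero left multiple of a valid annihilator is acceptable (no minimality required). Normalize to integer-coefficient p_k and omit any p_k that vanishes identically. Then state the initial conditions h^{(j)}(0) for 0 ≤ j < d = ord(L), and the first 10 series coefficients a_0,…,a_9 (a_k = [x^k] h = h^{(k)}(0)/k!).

L = (-2808·x + 19008·x^3 + 10368·x^5)·Dx + (9 + 1548·x^2 + 7344·x^4 + 5184·x^6)·Dx^2 + (-312·x + 2112·x^3 + 1152·x^5)·Dx^3 + (1 + 172·x^2 + 816·x^4 + 576·x^6)·Dx^4  (order 4).
h: a_k = -1, 4, 9/2, -16/3, -27/8, 64/5, 81/80, -256/7, -729/4480, 1024/9, …
ICs: h(0) = -1, h′(0) = 4, h′′(0) = 9, h′′′(0) = -32.

f: a_k = -1, 0, 9/2, 0, -27/8, 0, 81/80, 0, -729/4480, 0, …
g: a_k = 0, 4, 0, -16/3, 0, 64/5, 0, -256/7, 0, 1024/9, …
Weyl lclm of L_f,L_g ⇒ L₀ (ord ≤ 4).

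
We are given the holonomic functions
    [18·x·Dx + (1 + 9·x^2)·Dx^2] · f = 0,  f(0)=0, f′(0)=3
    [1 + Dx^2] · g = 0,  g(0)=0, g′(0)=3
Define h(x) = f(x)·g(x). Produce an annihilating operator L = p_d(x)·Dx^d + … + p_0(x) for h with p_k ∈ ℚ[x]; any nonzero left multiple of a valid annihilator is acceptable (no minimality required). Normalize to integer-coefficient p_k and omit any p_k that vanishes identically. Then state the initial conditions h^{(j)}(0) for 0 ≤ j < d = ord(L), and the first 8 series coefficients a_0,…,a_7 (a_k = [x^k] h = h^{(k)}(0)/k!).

L = (370 + 9594·x^2 + 4131·x^4 + 2916·x^6 + 6561·x^8) + (684·x + 6804·x^3 + 8748·x^5 + 26244·x^7)·Dx + (380 + 9792·x^2 + 5346·x^4 + 5832·x^6 + 13122·x^8)·Dx^2 + (684·x + 6804·x^3 + 8748·x^5 + 26244·x^7)·Dx^3 + (10 + 198·x^2 + 1215·x^4 + 2916·x^6 + 6561·x^8)·Dx^4  (order 4).
h: a_k = 0, 0, 9, 0, -57/2, 0, 1203/8, 0, …
ICs: h(0) = 0, h′(0) = 0, h′′(0) = 18, h′′′(0) = 0.

f: a_k = 0, 3, 0, -9, 0, 243/5, 0, -2187/7, …
g: a_k = 0, 3, 0, -1/2, 0, 1/40, 0, -1/1680, …
h₀=f·g: eliminate ⇒ L₀, order ≤ 2·2.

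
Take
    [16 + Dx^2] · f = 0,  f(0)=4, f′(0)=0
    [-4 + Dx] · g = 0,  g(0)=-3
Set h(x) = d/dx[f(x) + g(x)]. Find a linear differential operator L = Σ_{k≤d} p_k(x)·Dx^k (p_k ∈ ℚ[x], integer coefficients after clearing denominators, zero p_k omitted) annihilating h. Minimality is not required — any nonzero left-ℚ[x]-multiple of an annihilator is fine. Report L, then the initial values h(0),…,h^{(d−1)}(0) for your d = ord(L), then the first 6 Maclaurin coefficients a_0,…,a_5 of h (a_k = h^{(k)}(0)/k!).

L = 64 - 16·Dx + 4·Dx^2 - Dx^3  (order 3).
h: a_k = -12, -112, -96, 128/3, -128, -3584/15, …
ICs: h(0) = -12, h′(0) = -112, h′′(0) = -192.

f: a_k = 4, 0, -32, 0, 128/3, 0, …
g: a_k = -3, -12, -24, -32, -32, -128/5, …
L₀ := lclm(L_f,L_g); ord L₀ ≤ 2+1.
h=h₀': d/dx-closure on L₀ ⇒ L.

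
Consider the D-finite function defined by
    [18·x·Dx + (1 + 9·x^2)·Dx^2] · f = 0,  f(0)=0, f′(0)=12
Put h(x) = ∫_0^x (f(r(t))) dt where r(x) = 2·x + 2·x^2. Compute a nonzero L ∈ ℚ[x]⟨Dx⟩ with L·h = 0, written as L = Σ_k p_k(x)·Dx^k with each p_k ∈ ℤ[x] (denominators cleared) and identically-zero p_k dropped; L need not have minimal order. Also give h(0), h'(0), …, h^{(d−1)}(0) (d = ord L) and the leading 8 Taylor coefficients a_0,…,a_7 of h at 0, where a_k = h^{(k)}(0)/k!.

L = (-2 + 72·x + 288·x^2 + 432·x^3 + 216·x^4)·Dx^2 + (1 + 2·x + 36·x^2 + 144·x^3 + 180·x^4 + 72·x^5)·Dx^3  (order 3).
h: a_k = 0, 0, 12, 8, -72, -864/5, 4464/5, 30816/7, …
ICs: h(0) = 0, h′(0) = 0, h′′(0) = 24.

f: a_k = 0, 12, 0, -36, 0, 972/5, 0, -8748/7, …
h₀=f(r): pull back L_f along r ⇒ L₀.
h=∫₀ˣh₀: take L = L₀·Dx.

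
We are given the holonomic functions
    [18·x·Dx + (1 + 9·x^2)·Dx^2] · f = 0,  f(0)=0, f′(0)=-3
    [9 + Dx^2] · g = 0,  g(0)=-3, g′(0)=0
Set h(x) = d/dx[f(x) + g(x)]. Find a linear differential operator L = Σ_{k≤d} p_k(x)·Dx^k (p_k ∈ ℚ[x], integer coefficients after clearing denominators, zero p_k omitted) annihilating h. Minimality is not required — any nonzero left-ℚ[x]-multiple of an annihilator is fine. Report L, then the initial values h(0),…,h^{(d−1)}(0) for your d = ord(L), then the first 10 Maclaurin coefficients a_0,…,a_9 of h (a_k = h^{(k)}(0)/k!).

f: a_k = 0, -3, 0, 9, 0, -243/5, 0, 2187/7, 0, -2187, …
g: a_k = -3, 0, 27/2, 0, -81/8, 0, 243/80, 0, -2187/4480, 0, …
Weyl lclm of L_f,L_g ⇒ L₀ (ord ≤ 4).
h₀' ⇒ L via d/dx closure of L₀.
L = (-1782·x + 20412·x^3 + 13122·x^5) + (-9 + 567·x^2 + 6561·x^4 + 6561·x^6)·Dx + (-198·x + 2268·x^3 + 1458·x^5)·Dx^2 + (-1 + 63·x^2 + 729·x^4 + 729·x^6)·Dx^3  (order 3).
h: a_k = -3, 27, 27, -81/2, -243, 729/40, 2187, -2187/560, -19683, 2187/4480, …
ICs: h(0) = -3, h′(0) = 27, h′′(0) = 54.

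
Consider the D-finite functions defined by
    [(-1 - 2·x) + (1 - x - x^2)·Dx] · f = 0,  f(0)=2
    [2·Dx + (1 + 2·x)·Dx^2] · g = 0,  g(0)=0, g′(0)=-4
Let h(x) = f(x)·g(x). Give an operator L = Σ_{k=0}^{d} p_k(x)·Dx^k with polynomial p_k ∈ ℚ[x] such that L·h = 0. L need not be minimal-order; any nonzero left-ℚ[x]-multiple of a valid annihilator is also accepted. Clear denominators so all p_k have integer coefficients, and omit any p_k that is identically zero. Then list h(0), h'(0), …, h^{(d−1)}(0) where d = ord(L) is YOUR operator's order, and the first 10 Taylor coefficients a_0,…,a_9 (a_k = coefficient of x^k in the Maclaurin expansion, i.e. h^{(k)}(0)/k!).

L = (4 + 8·x) + (10·x + 10·x^2)·Dx + (-1 - x + 3·x^2 + 2·x^3)·Dx^2  (order 2).
h: a_k = 0, -8, 0, -56/3, -8/3, -704/15, -104/15, -13336/105, -208/35, -22712/63, …
ICs: h(0) = 0, h′(0) = -8.

f: a_k = 2, 2, 4, 6, 10, 16, 26, 42, 68, 110, …
g: a_k = 0, -4, 4, -16/3, 8, -64/5, 64/3, -256/7, 64, -1024/9, …
h₀=f·g: eliminate ⇒ L₀, order ≤ 1·2.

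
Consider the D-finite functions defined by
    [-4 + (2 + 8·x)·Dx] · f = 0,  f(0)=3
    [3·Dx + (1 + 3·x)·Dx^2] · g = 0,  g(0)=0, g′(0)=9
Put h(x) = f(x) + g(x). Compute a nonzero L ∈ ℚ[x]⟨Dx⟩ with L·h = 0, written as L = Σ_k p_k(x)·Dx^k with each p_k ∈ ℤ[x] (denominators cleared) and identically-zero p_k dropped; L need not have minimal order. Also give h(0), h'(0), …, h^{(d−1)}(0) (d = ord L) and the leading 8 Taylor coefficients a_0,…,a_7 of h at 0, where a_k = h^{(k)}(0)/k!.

f: a_k = 3, 6, -6, 12, -30, 84, -252, 792, …
g: a_k = 0, 9, -27/2, 27, -243/4, 729/5, -729/2, 6561/7, …
L₀ := lclm(L_f,L_g); ord L₀ ≤ 1+2.
L = 36·x·Dx + (6 + 72·x + 180·x^2)·Dx^2 + (1 + 13·x + 54·x^2 + 72·x^3)·Dx^3  (order 3).
h: a_k = 3, 15, -39/2, 39, -363/4, 1149/5, -1233/2, 12105/7, …
ICs: h(0) = 3, h′(0) = 15, h′′(0) = -39.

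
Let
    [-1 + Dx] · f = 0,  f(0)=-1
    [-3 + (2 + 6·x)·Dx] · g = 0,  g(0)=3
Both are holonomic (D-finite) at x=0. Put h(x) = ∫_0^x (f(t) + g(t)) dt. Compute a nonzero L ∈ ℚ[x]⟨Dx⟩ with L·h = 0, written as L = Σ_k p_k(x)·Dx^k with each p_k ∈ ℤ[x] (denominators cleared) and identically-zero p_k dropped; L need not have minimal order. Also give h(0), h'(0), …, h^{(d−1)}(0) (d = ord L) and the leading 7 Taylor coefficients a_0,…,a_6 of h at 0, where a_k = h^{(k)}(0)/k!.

L = (15 + 18·x)·Dx + (-13 - 24·x - 36·x^2)·Dx^2 + (-2 + 6·x + 36·x^2)·Dx^3  (order 3).
h: a_k = 0, 2, 7/4, -31/24, 235/192, -3661/1920, 76513/23040, …
ICs: h(0) = 0, h′(0) = 2, h′′(0) = 7/2.

f: a_k = -1, -1, -1/2, -1/6, -1/24, -1/120, -1/720, …
g: a_k = 3, 9/2, -27/8, 81/16, -1215/128, 5103/256, -45927/1024, …
L₀ := lclm(L_f,L_g); ord L₀ ≤ 1+1.
∫: right-multiply L₀ by Dx.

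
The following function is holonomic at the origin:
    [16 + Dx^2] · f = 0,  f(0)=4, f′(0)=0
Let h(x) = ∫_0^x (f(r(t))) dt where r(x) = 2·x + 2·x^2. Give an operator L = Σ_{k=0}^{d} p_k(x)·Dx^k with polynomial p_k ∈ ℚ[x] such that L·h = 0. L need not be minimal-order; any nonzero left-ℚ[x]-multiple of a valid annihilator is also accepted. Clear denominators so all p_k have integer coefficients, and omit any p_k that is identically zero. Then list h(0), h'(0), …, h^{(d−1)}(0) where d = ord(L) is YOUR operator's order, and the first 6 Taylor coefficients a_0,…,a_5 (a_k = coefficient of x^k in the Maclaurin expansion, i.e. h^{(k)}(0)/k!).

L = (64 + 384·x + 768·x^2 + 512·x^3)·Dx - 2·Dx^2 + (1 + 2·x)·Dx^3  (order 3).
h: a_k = 0, 4, 0, -128/3, -64, 1664/15, …
ICs: h(0) = 0, h′(0) = 4, h′′(0) = 0.

f: a_k = 4, 0, -32, 0, 128/3, 0, …
Change of var in L_f (x↦r) gives L₀.
h=∫h₀ ⇒ L = L₀·Dx.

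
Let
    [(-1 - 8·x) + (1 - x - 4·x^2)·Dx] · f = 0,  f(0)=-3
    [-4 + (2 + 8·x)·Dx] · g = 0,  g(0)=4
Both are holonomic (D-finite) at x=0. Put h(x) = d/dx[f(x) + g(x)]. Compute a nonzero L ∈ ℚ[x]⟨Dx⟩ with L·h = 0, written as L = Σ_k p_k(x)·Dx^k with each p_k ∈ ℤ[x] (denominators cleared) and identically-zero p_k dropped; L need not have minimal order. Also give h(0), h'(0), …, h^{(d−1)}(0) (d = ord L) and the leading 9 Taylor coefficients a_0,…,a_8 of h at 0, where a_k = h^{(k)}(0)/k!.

L = (-114 - 780·x - 2688·x^2 - 2688·x^3 - 3840·x^4) + (-21 - 420·x - 2778·x^2 - 7200·x^3 - 10272·x^4 - 11520·x^5)·Dx + (6 + 57·x + 153·x^2 + 4·x^3 - 816·x^4 - 2624·x^5 - 2560·x^6)·Dx^2  (order 2).
h: a_k = 5, -46, -33, -508, -415, -5274, -1869, -55416, 23877, …
ICs: h(0) = 5, h′(0) = -46.

f: a_k = -3, -3, -15, -27, -87, -195, -543, -1323, -3495, …
g: a_k = 4, 8, -8, 16, -40, 112, -336, 1056, -3432, …
L₀ := lclm(L_f,L_g); ord L₀ ≤ 1+1.
Derive L from L₀ (diff closure).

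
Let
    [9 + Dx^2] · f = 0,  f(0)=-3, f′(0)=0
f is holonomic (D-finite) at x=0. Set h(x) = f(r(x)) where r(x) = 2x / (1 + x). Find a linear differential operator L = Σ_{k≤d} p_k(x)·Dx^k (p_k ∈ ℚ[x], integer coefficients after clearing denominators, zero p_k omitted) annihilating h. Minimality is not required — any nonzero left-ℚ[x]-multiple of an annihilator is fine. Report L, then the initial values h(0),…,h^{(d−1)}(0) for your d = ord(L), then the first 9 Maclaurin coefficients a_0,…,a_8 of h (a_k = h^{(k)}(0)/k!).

f: a_k = -3, 0, 27/2, 0, -81/8, 0, 243/80, 0, -2187/4480, …
h₀=f(r): pull back L_f along r ⇒ L₀.
L = 36 + (2 + 6·x + 6·x^2 + 2·x^3)·Dx + (1 + 4·x + 6·x^2 + 4·x^3 + x^4)·Dx^2  (order 2).
h: a_k = -3, 0, 54, -108, 0, 432, -5778/5, 8748/5, -9342/7, …
ICs: h(0) = -3, h′(0) = 0.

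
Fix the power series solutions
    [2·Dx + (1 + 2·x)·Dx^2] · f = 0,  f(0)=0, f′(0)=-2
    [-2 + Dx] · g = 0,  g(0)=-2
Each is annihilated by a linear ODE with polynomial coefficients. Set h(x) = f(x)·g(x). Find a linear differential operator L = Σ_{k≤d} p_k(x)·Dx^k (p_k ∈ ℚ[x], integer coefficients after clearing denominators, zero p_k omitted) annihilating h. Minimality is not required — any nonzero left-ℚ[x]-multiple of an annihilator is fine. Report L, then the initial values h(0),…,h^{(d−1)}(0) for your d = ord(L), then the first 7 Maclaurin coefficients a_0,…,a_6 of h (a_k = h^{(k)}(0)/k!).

L = 8·x + (-2 - 8·x)·Dx + (1 + 2·x)·Dx^2  (order 2).
h: a_k = 0, 4, 4, 16/3, 0, 24/5, -56/9, …
ICs: h(0) = 0, h′(0) = 4.

f: a_k = 0, -2, 2, -8/3, 4, -32/5, 32/3, …
g: a_k = -2, -4, -4, -8/3, -4/3, -8/15, -8/45, …
f·g: L₀ = L_f ⊗_s L_g, ord ≤ 2·1.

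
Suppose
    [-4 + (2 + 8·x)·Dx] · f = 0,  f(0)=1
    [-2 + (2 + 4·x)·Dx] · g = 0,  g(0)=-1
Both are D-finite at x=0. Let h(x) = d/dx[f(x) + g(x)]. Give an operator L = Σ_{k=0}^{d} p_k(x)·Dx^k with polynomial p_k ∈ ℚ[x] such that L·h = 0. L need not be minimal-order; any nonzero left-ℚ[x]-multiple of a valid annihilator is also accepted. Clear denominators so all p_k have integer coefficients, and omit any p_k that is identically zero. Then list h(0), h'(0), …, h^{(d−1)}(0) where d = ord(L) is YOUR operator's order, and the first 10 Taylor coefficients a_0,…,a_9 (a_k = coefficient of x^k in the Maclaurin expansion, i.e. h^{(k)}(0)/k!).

f: a_k = 1, 2, -2, 4, -10, 28, -84, 264, -858, 2860, …
g: a_k = -1, -1, 1/2, -1/2, 5/8, -7/8, 21/16, -33/16, 429/128, -715/128, …
L₀ := lclm(L_f,L_g); ord L₀ ≤ 1+1.
Differentiate: ansatz ord ≤ ord L₀ ⇒ L.
L = -6 + (-9 - 24·x)·Dx + (-1 - 6·x - 8·x^2)·Dx^2  (order 2).
h: a_k = 1, -3, 21/2, -75/2, 1085/8, -3969/8, 29337/16, -109395/16, 3288285/128, -12434565/128, …
ICs: h(0) = 1, h′(0) = -3.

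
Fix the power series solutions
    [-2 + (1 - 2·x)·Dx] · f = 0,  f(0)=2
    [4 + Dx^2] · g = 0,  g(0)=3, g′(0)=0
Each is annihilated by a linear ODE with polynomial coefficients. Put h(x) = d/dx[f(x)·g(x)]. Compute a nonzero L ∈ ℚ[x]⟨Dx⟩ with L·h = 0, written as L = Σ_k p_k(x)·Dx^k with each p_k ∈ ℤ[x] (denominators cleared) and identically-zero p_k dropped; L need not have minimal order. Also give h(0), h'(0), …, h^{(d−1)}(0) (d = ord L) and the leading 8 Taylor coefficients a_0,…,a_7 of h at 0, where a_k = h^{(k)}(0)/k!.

L = (-4 - 16·x + 16·x^2) + (-4 + 8·x)·Dx + (1 - 4·x + 4·x^2)·Dx^2  (order 2).
h: a_k = 12, 24, 72, 208, 520, 6224/5, 43568/15, 139424/21, …
ICs: h(0) = 12, h′(0) = 24.

f: a_k = 2, 4, 8, 16, 32, 64, 128, 256, …
g: a_k = 3, 0, -6, 0, 2, 0, -4/15, 0, …
Product ⇒ symmetric product L₀, ord ≤ 2.
Derive L from L₀ (diff closure).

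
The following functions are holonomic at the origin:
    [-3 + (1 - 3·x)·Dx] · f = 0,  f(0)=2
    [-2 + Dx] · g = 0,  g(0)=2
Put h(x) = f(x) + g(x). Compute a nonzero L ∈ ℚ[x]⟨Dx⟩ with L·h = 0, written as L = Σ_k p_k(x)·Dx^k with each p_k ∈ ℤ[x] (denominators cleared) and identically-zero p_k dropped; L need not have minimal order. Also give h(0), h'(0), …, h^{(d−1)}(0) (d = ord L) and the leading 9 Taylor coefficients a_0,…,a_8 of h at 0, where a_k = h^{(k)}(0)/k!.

f: a_k = 2, 6, 18, 54, 162, 486, 1458, 4374, 13122, …
g: a_k = 2, 4, 4, 8/3, 4/3, 8/15, 8/45, 16/315, 4/315, …
h₀=f+g: left-lcm gives L₀, ord ≤ 2.
L = (-24 - 36·x) + (14 + 24·x - 36·x^2)·Dx + (-1 - 3·x + 18·x^2)·Dx^2  (order 2).
h: a_k = 4, 10, 22, 170/3, 490/3, 7298/15, 65618/45, 1377826/315, 4133434/315, …
ICs: h(0) = 4, h′(0) = 10.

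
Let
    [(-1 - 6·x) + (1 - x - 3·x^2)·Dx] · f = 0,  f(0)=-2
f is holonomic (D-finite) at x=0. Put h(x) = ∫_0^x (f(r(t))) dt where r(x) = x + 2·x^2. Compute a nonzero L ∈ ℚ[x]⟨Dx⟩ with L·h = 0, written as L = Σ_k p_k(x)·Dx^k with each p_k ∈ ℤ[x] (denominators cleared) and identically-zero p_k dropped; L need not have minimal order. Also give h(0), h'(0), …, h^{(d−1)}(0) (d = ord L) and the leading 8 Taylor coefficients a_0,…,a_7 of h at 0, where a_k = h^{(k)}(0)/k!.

L = (1 + 10·x + 36·x^2 + 48·x^3)·Dx + (-1 + x + 5·x^2 + 12·x^3 + 12·x^4)·Dx^2  (order 2).
h: a_k = 0, -2, -1, -4, -23/2, -154/5, -92, -2018/7, …
ICs: h(0) = 0, h′(0) = -2.

f: a_k = -2, -2, -8, -14, -38, -80, -194, -434, …
L₀ from L_f via x↦r, Dx↦r'^{-1}Dx.
Integrate: L := L₀·Dx.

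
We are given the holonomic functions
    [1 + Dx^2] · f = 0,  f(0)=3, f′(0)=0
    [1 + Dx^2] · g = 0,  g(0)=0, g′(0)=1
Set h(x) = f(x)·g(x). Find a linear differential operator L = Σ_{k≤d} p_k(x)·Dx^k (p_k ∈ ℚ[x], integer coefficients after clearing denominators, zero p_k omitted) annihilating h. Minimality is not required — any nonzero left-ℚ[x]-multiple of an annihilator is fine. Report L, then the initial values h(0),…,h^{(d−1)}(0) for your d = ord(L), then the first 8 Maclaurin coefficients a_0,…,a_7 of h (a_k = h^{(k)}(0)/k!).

f: a_k = 3, 0, -3/2, 0, 1/8, 0, -1/240, 0, …
g: a_k = 0, 1, 0, -1/6, 0, 1/120, 0, -1/5040, …
Sym-product of L_f,L_g gives L₀ (≤ ord 4).
L = 4·Dx + Dx^3  (order 3).
h: a_k = 0, 3, 0, -2, 0, 2/5, 0, -4/105, …
ICs: h(0) = 0, h′(0) = 3, h′′(0) = 0.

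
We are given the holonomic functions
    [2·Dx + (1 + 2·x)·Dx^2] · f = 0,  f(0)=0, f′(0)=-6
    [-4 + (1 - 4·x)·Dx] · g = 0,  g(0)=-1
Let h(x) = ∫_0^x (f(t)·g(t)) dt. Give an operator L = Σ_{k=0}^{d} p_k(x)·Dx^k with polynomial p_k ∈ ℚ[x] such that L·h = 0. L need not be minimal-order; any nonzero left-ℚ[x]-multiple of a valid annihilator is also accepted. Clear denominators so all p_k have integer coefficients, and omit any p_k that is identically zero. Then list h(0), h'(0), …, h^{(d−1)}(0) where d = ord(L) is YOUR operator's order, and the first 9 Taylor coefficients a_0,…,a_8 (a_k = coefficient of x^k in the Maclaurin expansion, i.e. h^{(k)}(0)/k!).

L = 8·Dx + (6 + 24·x)·Dx^2 + (-1 + 2·x + 8·x^2)·Dx^3  (order 3).
h: a_k = 0, 0, 3, 6, 20, 308/5, 3128/15, 3552/5, 87264/35, …
ICs: h(0) = 0, h′(0) = 0, h′′(0) = 6.

f: a_k = 0, -6, 6, -8, 12, -96/5, 32, -384/7, 96, …
g: a_k = -1, -4, -16, -64, -256, -1024, -4096, -16384, -65536, …
Product ⇒ symmetric product L₀, ord ≤ 2.
Integrate: L := L₀·Dx.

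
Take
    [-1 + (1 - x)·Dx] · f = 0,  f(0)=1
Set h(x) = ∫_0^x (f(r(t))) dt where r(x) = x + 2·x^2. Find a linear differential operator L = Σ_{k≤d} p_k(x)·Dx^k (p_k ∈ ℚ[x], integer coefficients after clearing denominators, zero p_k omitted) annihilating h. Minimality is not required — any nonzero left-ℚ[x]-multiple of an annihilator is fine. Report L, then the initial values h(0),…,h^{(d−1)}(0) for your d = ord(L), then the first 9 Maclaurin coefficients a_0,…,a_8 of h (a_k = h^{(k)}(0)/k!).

f: a_k = 1, 1, 1, 1, 1, 1, 1, 1, 1, …
L₀ from L_f via x↦r, Dx↦r'^{-1}Dx.
∫: right-multiply L₀ by Dx.
L = (1 + 4·x)·Dx + (-1 + x + 2·x^2)·Dx^2  (order 2).
h: a_k = 0, 1, 1/2, 1, 5/4, 11/5, 7/2, 43/7, 85/8, …
ICs: h(0) = 0, h′(0) = 1.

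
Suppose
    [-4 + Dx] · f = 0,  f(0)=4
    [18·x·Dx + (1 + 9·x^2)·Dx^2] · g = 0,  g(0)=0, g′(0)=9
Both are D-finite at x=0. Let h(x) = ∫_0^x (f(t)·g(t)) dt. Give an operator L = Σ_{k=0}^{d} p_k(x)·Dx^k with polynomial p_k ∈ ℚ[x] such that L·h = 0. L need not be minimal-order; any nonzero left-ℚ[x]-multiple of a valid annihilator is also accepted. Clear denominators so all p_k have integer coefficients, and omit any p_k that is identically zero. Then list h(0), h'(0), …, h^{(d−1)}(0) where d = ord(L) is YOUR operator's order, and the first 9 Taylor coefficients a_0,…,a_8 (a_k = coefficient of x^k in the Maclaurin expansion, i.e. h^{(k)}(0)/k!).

f: a_k = 4, 16, 32, 128/3, 128/3, 512/15, 1024/45, 4096/315, 2048/315, …
g: a_k = 0, 9, 0, -27, 0, 729/5, 0, -6561/7, 0, …
h₀=f·g: eliminate ⇒ L₀, order ≤ 1·2.
Integrate: L := L₀·Dx.
L = (16 - 72·x + 144·x^2)·Dx + (-8 + 18·x - 72·x^2)·Dx^2 + (1 + 9·x^2)·Dx^3  (order 3).
h: a_k = 0, 0, 18, 48, 45, -48/5, 86/5, 1488/7, -269/70, …
ICs: h(0) = 0, h′(0) = 0, h′′(0) = 36.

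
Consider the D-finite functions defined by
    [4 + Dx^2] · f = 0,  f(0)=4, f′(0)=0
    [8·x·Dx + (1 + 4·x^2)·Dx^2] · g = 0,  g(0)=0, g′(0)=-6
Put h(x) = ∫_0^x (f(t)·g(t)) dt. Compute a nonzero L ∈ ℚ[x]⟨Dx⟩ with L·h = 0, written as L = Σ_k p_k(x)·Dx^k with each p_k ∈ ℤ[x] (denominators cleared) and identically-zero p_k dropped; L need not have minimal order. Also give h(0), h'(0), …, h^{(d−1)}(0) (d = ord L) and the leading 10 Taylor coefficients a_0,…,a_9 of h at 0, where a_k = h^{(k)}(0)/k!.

L = (80 + 832·x^2 + 1408·x^4 + 2048·x^6 + 2048·x^8)·Dx + (96·x + 640·x^3 + 1536·x^5 + 2048·x^7)·Dx^2 + (24 + 256·x^2 + 576·x^4 + 1024·x^6 + 1024·x^8)·Dx^3 + (24·x + 160·x^3 + 384·x^5 + 512·x^7)·Dx^4 + (1 + 12·x^2 + 56·x^4 + 128·x^6 + 128·x^8)·Dx^5  (order 5).
h: a_k = 0, 0, -12, 0, 20, 0, -392/15, 0, 5204/105, 0, …
ICs: h(0) = 0, h′(0) = 0, h′′(0) = -24, h′′′(0) = 0, h′′′′(0) = 480.

f: a_k = 4, 0, -8, 0, 8/3, 0, -16/45, 0, 8/315, 0, …
g: a_k = 0, -6, 0, 8, 0, -96/5, 0, 384/7, 0, -512/3, …
h₀=f·g: eliminate ⇒ L₀, order ≤ 2·2.
Integrate: L := L₀·Dx.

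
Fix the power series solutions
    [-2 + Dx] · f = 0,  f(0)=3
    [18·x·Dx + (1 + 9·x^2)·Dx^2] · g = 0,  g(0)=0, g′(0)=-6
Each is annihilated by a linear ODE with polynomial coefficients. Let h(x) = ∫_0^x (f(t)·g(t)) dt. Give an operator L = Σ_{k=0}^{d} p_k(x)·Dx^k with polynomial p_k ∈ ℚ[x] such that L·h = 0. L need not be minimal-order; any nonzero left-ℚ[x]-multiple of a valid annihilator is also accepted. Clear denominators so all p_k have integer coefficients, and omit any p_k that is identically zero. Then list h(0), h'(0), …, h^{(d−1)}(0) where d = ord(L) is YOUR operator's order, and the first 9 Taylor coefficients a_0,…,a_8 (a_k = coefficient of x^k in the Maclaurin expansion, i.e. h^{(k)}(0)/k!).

f: a_k = 3, 6, 6, 4, 2, 4/5, 4/15, 8/105, 2/105, …
g: a_k = 0, -6, 0, 18, 0, -486/5, 0, 4374/7, 0, …
f·g: L₀ = L_f ⊗_s L_g, ord ≤ 1·2.
∫: right-multiply L₀ by Dx.
L = (4 - 36·x + 36·x^2)·Dx + (-4 + 18·x - 36·x^2)·Dx^2 + (1 + 9·x^2)·Dx^3  (order 3).
h: a_k = 0, 0, -9, -12, 9/2, 84/5, -163/5, -516/7, 23201/140, …
ICs: h(0) = 0, h′(0) = 0, h′′(0) = -18.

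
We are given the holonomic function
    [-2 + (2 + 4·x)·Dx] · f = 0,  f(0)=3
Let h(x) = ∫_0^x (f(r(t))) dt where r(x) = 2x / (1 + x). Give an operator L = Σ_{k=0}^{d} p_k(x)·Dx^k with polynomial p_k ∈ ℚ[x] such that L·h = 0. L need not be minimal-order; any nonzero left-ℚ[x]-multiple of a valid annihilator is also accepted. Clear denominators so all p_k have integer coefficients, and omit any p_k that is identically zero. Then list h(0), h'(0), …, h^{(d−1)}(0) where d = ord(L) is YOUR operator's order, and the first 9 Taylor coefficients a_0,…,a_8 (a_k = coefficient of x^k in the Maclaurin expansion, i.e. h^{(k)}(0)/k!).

L = -2·Dx + (1 + 6·x + 5·x^2)·Dx^2  (order 2).
h: a_k = 0, 3, 3, -4, 15/2, -18, 51, -1128/7, 2193/4, …
ICs: h(0) = 0, h′(0) = 3.

f: a_k = 3, 3, -3/2, 3/2, -15/8, 21/8, -63/16, 99/16, -1287/128, …
L₀ from L_f via x↦r, Dx↦r'^{-1}Dx.
Integrate: L := L₀·Dx.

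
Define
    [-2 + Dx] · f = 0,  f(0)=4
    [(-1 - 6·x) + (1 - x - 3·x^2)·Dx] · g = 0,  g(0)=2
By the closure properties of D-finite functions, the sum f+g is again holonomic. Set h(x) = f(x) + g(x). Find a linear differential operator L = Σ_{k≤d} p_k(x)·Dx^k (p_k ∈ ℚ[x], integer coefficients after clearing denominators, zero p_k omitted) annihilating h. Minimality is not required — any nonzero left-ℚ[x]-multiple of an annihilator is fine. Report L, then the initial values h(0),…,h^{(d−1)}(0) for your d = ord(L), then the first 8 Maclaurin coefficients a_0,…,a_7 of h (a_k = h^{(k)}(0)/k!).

f: a_k = 4, 8, 8, 16/3, 8/3, 16/15, 16/45, 32/315, …
g: a_k = 2, 2, 8, 14, 38, 80, 194, 434, …
h₀=f+g: left-lcm gives L₀, ord ≤ 2.
L = (12 + 16·x + 144·x^2 + 72·x^3) + (-4 - 26·x - 74·x^2 + 24·x^3 + 36·x^4)·Dx + (-1 + 9·x + x^2 - 30·x^3 - 18·x^4)·Dx^2  (order 2).
h: a_k = 6, 10, 16, 58/3, 122/3, 1216/15, 8746/45, 136742/315, …
ICs: h(0) = 6, h′(0) = 10.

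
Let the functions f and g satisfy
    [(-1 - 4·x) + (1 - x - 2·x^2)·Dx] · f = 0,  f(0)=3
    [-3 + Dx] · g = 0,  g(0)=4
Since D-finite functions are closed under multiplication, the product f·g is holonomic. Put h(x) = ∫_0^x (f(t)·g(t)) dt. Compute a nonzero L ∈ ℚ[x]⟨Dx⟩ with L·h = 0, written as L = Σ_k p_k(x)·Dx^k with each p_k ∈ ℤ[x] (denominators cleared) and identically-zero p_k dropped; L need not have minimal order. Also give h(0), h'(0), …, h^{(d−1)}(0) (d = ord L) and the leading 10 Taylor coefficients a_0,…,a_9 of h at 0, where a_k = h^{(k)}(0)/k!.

L = (4 + x - 6·x^2)·Dx + (-1 + x + 2·x^2)·Dx^2  (order 2).
h: a_k = 0, 12, 24, 42, 69, 1137/10, 954/5, 45879/140, 321213/560, 1142227/1120, …
ICs: h(0) = 0, h′(0) = 12.

f: a_k = 3, 3, 9, 15, 33, 63, 129, 255, 513, 1023, …
g: a_k = 4, 12, 18, 18, 27/2, 81/10, 81/20, 243/140, 729/1120, 243/1120, …
Sym-product of L_f,L_g gives L₀ (≤ ord 1).
h=∫h₀ ⇒ L = L₀·Dx.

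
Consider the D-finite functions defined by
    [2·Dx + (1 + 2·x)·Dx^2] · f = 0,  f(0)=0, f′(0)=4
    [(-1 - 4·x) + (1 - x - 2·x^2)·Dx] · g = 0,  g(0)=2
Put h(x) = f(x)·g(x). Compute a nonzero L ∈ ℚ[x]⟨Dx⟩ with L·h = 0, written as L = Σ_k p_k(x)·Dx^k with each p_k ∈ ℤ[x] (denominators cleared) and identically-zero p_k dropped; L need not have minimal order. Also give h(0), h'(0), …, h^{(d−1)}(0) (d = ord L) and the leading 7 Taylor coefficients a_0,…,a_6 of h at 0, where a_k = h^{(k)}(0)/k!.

f: a_k = 0, 4, -4, 16/3, -8, 64/5, -64/3, …
g: a_k = 2, 2, 6, 10, 22, 42, 86, …
f·g: L₀ = L_f ⊗_s L_g, ord ≤ 2·1.
L = (6 + 16·x) + (14·x + 20·x^2)·Dx + (-1 - x + 4·x^2 + 4·x^3)·Dx^2  (order 2).
h: a_k = 0, 8, 0, 80/3, 32/3, 448/5, 1024/15, …
ICs: h(0) = 0, h′(0) = 8.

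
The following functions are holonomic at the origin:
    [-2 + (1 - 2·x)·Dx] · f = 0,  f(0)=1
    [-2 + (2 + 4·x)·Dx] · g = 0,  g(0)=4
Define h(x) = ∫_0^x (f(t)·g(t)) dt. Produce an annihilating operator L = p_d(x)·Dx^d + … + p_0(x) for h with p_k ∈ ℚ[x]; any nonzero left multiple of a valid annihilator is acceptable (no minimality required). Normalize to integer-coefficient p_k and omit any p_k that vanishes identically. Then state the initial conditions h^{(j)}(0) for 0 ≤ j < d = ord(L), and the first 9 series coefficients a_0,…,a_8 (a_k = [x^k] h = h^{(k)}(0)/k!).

f: a_k = 1, 2, 4, 8, 16, 32, 64, 128, 256, …
g: a_k = 4, 4, -2, 2, -5/2, 7/2, -21/4, 33/4, -429/32, …
L₀ := L_f ⊗_s L_g (sym. prod.), ord ≤ 1.
Integrate: L := L₀·Dx.
L = (3 + 2·x)·Dx + (-1 + 4·x^2)·Dx^2  (order 2).
h: a_k = 0, 4, 6, 22/3, 23/2, 179/10, 365/12, 1439/28, 2911/32, …
ICs: h(0) = 0, h′(0) = 4.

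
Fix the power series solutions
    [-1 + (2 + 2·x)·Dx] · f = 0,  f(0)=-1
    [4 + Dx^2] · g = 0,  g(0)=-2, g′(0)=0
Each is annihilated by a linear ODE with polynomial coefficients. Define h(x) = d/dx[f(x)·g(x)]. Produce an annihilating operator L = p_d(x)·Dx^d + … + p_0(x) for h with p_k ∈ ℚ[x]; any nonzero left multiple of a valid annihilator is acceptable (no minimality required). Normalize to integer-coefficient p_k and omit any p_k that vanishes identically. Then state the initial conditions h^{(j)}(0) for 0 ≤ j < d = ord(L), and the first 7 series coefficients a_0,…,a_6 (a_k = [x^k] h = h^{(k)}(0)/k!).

f: a_k = -1, -1/2, 1/8, -1/16, 5/128, -7/256, 21/1024, …
g: a_k = -2, 0, 4, 0, -4/3, 0, 8/45, …
Sym-product of L_f,L_g gives L₀ (≤ ord 2).
Differentiate: ansatz ord ≤ ord L₀ ⇒ L.
L = (413 + 1344·x + 1696·x^2 + 1024·x^3 + 256·x^4) + (-52 - 180·x - 192·x^2 - 64·x^3)·Dx + (76 + 280·x + 396·x^2 + 256·x^3 + 64·x^4)·Dx^2  (order 2).
h: a_k = 1, -17/2, -45/8, 337/48, 905/384, -5281/3840, -26677/46080, …
ICs: h(0) = 1, h′(0) = -17/2.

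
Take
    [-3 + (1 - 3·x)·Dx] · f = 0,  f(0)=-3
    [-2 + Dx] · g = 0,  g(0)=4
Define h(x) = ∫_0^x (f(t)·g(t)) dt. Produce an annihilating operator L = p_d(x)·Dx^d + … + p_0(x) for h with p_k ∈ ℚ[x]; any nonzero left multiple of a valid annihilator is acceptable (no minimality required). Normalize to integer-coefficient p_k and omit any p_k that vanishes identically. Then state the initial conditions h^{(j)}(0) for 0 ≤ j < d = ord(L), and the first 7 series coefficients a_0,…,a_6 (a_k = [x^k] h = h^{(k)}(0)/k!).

f: a_k = -3, -9, -27, -81, -243, -729, -2187, …
g: a_k = 4, 8, 8, 16/3, 8/3, 16/15, 16/45, …
f·g: L₀ = L_f ⊗_s L_g, ord ≤ 1·1.
∫: right-multiply L₀ by Dx.
L = (5 - 6·x)·Dx + (-1 + 3·x)·Dx^2  (order 2).
h: a_k = 0, -12, -30, -68, -157, -1892/5, -14198/15, …
ICs: h(0) = 0, h′(0) = -12.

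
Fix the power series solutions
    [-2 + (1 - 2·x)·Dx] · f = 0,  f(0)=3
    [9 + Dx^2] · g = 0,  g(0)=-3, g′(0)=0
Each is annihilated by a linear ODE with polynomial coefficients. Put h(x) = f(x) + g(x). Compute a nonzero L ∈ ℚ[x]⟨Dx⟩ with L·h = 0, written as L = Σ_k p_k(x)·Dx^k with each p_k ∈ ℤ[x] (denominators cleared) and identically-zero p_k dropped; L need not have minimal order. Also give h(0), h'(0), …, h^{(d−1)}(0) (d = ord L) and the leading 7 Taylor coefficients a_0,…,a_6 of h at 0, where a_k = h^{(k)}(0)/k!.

f: a_k = 3, 6, 12, 24, 48, 96, 192, …
g: a_k = -3, 0, 27/2, 0, -81/8, 0, 243/80, …
Weyl lclm of L_f,L_g ⇒ L₀ (ord ≤ 3).
L = (594 - 648·x + 648·x^2) + (-153 + 630·x - 972·x^2 + 648·x^3)·Dx + (66 - 72·x + 72·x^2)·Dx^2 + (-17 + 70·x - 108·x^2 + 72·x^3)·Dx^3  (order 3).
h: a_k = 0, 6, 51/2, 24, 303/8, 96, 15603/80, …
ICs: h(0) = 0, h′(0) = 6, h′′(0) = 51.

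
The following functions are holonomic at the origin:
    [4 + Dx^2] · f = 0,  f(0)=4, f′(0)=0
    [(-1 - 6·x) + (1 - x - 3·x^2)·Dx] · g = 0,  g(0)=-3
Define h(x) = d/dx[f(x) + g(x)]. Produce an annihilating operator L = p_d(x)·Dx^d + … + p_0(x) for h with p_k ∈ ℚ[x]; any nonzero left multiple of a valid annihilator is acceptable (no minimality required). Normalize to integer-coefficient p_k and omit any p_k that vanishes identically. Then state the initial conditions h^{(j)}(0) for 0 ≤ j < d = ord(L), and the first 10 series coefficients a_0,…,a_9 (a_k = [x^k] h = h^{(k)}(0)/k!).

L = (976 + 5056·x + 17104·x^2 + 11760·x^3 + 18720·x^4 + 3888·x^5 + 3888·x^6) + (-92 - 516·x + 372·x^2 + 1232·x^3 + 2280·x^4 + 3240·x^5 + 1512·x^6 + 1296·x^7)·Dx + (244 + 1264·x + 4276·x^2 + 2940·x^3 + 4680·x^4 + 972·x^5 + 972·x^6)·Dx^2 + (-23 - 129·x + 93·x^2 + 308·x^3 + 570·x^4 + 810·x^5 + 378·x^6 + 324·x^7)·Dx^3  (order 3).
h: a_k = -3, -40, -63, -652/3, -600, -26222/15, -4557, -3840416/315, -31293, -228189182/2835, …
ICs: h(0) = -3, h′(0) = -40, h′′(0) = -126.

f: a_k = 4, 0, -8, 0, 8/3, 0, -16/45, 0, 8/315, 0, …
g: a_k = -3, -3, -12, -21, -57, -120, -291, -651, -1524, -3477, …
Sum ⇒ L₀ = lclm(L_f,L_g) in ℚ(x)⟨Dx⟩.
Differentiate: ansatz ord ≤ ord L₀ ⇒ L.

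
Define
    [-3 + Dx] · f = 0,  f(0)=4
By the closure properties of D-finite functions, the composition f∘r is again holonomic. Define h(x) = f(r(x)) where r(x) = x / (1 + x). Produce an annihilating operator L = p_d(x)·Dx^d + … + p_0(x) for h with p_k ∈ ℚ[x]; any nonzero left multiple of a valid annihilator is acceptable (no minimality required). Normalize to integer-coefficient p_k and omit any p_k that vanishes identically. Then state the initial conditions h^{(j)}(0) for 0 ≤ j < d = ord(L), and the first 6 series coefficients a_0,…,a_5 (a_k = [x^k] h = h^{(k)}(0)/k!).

L = -3 + (1 + 2·x + x^2)·Dx  (order 1).
h: a_k = 4, 12, 6, -6, 3/2, 21/10, …
ICs: h(0) = 4.

f: a_k = 4, 12, 18, 18, 27/2, 81/10, …
L₀ from L_f via x↦r, Dx↦r'^{-1}Dx.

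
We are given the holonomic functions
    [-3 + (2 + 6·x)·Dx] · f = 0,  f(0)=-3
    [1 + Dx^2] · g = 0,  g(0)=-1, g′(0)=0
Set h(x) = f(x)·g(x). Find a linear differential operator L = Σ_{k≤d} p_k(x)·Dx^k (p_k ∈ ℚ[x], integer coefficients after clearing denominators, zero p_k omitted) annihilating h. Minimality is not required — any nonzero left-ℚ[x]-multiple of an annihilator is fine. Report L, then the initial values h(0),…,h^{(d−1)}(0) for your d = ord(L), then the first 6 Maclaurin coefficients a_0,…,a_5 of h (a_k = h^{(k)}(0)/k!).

f: a_k = -3, -9/2, 27/8, -81/16, 1215/128, -5103/256, …
g: a_k = -1, 0, 1/2, 0, -1/24, 0, …
Product ⇒ symmetric product L₀, ord ≤ 2.
L = (31 + 24·x + 36·x^2) + (-12 - 36·x)·Dx + (4 + 24·x + 36·x^2)·Dx^2  (order 2).
h: a_k = 3, 9/2, -39/8, 45/16, -983/128, 4503/256, …
ICs: h(0) = 3, h′(0) = 9/2.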